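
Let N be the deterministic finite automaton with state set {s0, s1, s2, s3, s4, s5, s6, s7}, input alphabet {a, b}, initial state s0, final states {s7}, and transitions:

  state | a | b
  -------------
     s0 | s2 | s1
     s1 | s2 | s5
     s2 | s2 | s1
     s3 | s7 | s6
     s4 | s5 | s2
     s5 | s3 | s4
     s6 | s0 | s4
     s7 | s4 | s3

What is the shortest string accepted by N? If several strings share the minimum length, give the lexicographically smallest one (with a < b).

bbaa

A breadth-first search from s0 reaches an accepting state first via the path s0 → s1 → s5 → s3 → s7 on input bbaa.
No string of length < 4 is accepted (BFS exhausts all shorter strings without reaching an accepting state), and bbaa is the lexicographically least accepting string of length 4.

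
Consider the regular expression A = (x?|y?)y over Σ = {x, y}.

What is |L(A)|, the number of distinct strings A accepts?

The expression has no Kleene star, so L(A) is finite. Expanding the alternatives gives {y, xy, yy}.
That is 1 of length 1, 2 of length 2: 3 strings in all.

3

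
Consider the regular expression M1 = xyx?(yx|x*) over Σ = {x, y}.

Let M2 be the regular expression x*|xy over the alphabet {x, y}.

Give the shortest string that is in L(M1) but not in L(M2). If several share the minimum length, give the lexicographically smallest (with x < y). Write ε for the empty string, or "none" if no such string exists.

xyx

The string xyx is accepted by M1 but not by M2.
No shorter string lies in the difference, and xyx is the lexicographically first length-3 string in L(M1) \ L(M2).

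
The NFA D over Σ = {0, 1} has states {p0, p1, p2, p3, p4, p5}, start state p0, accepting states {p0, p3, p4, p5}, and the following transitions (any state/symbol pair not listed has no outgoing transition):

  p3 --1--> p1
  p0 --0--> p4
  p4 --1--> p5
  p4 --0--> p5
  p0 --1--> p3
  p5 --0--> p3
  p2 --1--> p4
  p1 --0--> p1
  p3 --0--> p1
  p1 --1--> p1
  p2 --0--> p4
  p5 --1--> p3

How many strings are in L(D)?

9

The useful subgraph on states {p0, p3, p4, p5} is acyclic, so L(D) is finite; the longest accepting path visits 4 useful states, giving maximum string length 3.
Counting accepting paths from p0 by length: 1 of length 0, 2 of length 1, 2 of length 2, 4 of length 3. Total 9.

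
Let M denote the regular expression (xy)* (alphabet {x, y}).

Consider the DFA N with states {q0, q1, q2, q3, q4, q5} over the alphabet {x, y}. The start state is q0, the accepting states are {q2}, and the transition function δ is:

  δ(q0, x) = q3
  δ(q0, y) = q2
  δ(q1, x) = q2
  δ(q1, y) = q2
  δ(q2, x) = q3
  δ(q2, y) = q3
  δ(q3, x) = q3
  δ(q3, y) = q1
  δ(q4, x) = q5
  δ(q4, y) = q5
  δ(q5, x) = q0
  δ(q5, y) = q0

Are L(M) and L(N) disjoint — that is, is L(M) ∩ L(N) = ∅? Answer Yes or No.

Yes

Converting the expression M to a DFA (subset construction, then merging equivalent states) gives the minimal DFA with states {m0, m1, m2}, start state m0, accepting states {m0} and transitions m0: x→m1, y→m2; m1: x→m2, y→m0; m2: x→m2, y→m2.
Exploring the product automaton M × N from the start pair (m0, q0), following both machines on each input symbol, reaches 8 state pairs: (m0, q0), (m1, q3), (m2, q2), (m2, q3), (m0, q1), (m2, q1), (m1, q2), (m0, q3).
M accepts in {m0} and N accepts in {q2}; no reachable pair has both components accepting, so no string drives both machines to acceptance simultaneously and L(M) ∩ L(N) = ∅.
So no string is accepted by both, and the intersection is empty.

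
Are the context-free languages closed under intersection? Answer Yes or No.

No

{aⁿbⁿcᵐ : m,n≥0} and {aᵐbⁿcⁿ : m,n≥0} are both context-free, but their intersection {aⁿbⁿcⁿ : n≥0} is not (pumping lemma).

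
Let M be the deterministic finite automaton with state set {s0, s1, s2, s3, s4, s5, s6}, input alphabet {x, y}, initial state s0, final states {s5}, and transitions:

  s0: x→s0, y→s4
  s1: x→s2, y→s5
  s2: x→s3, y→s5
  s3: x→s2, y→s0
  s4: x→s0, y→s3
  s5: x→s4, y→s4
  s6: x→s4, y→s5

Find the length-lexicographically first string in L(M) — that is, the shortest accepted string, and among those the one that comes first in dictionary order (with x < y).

A breadth-first search from s0 reaches an accepting state first via the path s0 → s4 → s3 → s2 → s5 on input yyxy.
No string of length < 4 is accepted (BFS exhausts all shorter strings without reaching an accepting state), and yyxy is the lexicographically least accepting string of length 4.

yyxy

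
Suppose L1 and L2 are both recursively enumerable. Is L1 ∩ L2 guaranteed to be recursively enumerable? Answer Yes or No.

Yes

Run the recogniser for L₁; if it accepts, run the recogniser for L₂ and accept if that accepts too. If either runs forever the input is never accepted, which is all a recogniser needs.
So the recursively enumerable languages are closed under intersection.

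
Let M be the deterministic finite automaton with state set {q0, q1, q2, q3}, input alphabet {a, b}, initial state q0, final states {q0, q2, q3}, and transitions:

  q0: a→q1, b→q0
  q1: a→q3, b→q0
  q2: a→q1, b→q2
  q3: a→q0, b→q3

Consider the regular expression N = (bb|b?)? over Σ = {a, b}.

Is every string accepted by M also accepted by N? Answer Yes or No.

The string aa is in L(M) but not in L(N).
So L(M) ⊄ L(N).

No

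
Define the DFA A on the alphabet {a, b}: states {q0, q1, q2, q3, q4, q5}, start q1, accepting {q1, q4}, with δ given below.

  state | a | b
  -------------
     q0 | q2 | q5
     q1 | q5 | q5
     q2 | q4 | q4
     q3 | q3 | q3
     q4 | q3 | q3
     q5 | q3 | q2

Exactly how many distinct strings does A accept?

The useful subgraph on states {q1, q2, q4, q5} is acyclic, so L(A) is finite; the longest accepting path visits 4 useful states, giving maximum string length 3.
Counting accepting paths from q1 by length: 1 of length 0, 4 of length 3. Total 5.

5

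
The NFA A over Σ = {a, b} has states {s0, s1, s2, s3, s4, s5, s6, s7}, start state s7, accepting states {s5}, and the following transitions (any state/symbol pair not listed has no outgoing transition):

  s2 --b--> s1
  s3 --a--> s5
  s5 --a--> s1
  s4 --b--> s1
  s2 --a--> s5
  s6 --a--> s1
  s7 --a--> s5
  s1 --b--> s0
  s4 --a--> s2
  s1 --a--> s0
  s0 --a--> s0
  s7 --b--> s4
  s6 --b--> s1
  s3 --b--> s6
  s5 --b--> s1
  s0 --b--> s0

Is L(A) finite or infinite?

The useful states (reachable from s7 and able to reach an accepting state) are {s2, s4, s5, s7}.
Restricted to these states the transition graph has no cycle, so every accepting path has bounded length and L is finite.

finite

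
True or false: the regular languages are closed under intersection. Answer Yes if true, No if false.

Run DFAs for L₁ and L₂ in parallel: the product automaton with state set Q₁ × Q₂, start (q₁, q₂) and accepting set F₁ × F₂ recognises L₁ ∩ L₂.
So the regular languages are closed under intersection.

Yes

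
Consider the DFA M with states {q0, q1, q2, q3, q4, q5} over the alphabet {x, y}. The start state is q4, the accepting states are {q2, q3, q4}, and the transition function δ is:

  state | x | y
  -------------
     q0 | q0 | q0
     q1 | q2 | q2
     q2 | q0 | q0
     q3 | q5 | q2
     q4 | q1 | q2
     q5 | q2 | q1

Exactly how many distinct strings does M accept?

4

The useful subgraph on states {q1, q2, q4} is acyclic, so L(M) is finite; the longest accepting path visits 3 useful states, giving maximum string length 2.
Counting accepting paths from q4 by length: 1 of length 0, 1 of length 1, 2 of length 2. Total 4.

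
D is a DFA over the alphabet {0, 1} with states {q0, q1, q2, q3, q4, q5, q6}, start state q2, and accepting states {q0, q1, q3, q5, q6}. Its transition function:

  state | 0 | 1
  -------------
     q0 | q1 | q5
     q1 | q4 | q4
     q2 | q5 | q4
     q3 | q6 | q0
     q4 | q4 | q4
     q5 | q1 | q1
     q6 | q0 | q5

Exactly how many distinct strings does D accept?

3

The useful subgraph on states {q1, q2, q5} is acyclic, so L(D) is finite; the longest accepting path visits 3 useful states, giving maximum string length 2.
Counting accepting paths from q2 by length: 1 of length 1, 2 of length 2. Total 3.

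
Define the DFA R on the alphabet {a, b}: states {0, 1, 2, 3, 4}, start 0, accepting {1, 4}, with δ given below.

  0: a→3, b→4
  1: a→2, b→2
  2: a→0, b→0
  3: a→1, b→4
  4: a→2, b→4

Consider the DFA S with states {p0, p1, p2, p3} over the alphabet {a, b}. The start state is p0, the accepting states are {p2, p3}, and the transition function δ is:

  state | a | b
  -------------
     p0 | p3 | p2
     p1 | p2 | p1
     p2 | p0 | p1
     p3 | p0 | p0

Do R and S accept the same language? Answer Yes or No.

The string aa is accepted by R but rejected by S.
So L(R) ≠ L(S).

No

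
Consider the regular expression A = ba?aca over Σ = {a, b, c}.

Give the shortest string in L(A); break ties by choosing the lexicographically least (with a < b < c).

By inspection of the expression, no string of length less than 4 matches, and baca is the lexicographically first match of length 4.

baca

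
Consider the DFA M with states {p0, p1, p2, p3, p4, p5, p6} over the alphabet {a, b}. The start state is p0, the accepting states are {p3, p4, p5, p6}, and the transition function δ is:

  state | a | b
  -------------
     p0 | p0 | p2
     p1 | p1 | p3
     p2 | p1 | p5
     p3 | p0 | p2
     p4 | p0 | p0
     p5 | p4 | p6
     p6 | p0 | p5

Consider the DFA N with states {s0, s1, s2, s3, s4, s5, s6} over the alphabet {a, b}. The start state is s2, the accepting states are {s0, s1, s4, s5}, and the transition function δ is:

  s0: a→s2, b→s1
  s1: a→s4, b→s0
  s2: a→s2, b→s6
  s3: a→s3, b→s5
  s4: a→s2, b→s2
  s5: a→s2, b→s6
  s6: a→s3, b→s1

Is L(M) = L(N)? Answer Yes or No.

Yes

Exploring the product automaton M × N from the start pair (p0, s2), following both machines on each input symbol, reaches 7 state pairs: (p0, s2), (p2, s6), (p1, s3), (p5, s1), (p3, s5), (p4, s4), (p6, s0).
M accepts in {p3, p4, p5, p6} and N accepts in {s0, s1, s4, s5}. In every reachable pair the two components are either both accepting — (p5, s1), (p3, s5), (p4, s4), (p6, s0) — or both non-accepting, so no string is accepted by exactly one of the machines: L(M) \ L(N) and L(N) \ L(M) are both empty.
Hence every string is accepted by M iff it is accepted by N, and the two languages coincide.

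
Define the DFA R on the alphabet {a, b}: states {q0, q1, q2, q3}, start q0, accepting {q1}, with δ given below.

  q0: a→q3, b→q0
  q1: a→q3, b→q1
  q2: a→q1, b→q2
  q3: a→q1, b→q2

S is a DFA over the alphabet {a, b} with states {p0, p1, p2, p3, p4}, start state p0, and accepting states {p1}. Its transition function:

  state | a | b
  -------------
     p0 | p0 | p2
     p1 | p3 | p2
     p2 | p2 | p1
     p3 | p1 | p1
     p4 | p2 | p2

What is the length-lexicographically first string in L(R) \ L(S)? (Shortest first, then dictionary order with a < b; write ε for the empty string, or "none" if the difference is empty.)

aa

The string aa is accepted by R but not by S.
No shorter string lies in the difference, and aa is the lexicographically first length-2 string in L(R) \ L(S).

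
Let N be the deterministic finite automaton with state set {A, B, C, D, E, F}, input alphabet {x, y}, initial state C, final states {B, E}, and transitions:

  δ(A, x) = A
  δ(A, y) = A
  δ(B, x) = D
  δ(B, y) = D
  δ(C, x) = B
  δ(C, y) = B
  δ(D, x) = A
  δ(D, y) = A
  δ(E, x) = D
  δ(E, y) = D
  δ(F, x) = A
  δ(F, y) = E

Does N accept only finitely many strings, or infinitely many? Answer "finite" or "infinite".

finite

The useful states (reachable from C and able to reach an accepting state) are {B, C}.
Restricted to these states the transition graph has no cycle, so every accepting path has bounded length and L is finite.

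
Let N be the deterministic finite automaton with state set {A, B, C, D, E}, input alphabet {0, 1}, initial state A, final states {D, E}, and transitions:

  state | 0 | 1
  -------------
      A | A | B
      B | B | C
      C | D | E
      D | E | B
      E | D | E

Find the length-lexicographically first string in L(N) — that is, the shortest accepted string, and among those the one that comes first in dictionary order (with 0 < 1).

110

A breadth-first search from A reaches an accepting state first via the path A → B → C → D on input 110.
No string of length < 3 is accepted (BFS exhausts all shorter strings without reaching an accepting state), and 110 is the lexicographically least accepting string of length 3.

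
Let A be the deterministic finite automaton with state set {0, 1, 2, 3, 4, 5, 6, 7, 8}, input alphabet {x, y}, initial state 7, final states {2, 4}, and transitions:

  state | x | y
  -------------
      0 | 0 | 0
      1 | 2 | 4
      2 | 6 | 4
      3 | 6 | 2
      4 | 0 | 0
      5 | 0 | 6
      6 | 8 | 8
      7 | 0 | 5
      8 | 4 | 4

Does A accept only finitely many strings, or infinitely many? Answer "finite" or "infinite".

The useful states (reachable from 7 and able to reach an accepting state) are {4, 5, 6, 7, 8}.
Restricted to these states the transition graph has no cycle, so every accepting path has bounded length and L is finite.

finite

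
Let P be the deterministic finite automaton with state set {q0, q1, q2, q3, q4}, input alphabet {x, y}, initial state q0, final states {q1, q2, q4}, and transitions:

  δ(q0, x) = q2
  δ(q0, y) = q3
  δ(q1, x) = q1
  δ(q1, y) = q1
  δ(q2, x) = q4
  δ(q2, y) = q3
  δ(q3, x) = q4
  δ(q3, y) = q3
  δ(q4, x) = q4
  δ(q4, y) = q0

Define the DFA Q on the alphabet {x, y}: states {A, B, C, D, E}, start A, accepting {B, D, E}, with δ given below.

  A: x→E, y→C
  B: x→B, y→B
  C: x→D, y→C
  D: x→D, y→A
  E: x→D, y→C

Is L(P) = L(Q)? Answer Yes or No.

Exploring the product automaton P × Q from the start pair (q0, A), following both machines on each input symbol, reaches 4 state pairs: (q0, A), (q2, E), (q3, C), (q4, D).
P accepts in {q1, q2, q4} and Q accepts in {B, D, E}. In every reachable pair the two components are either both accepting — (q2, E), (q4, D) — or both non-accepting, so no string is accepted by exactly one of the machines: L(P) \ L(Q) and L(Q) \ L(P) are both empty.
Hence every string is accepted by P iff it is accepted by Q, and the two languages coincide.

Yes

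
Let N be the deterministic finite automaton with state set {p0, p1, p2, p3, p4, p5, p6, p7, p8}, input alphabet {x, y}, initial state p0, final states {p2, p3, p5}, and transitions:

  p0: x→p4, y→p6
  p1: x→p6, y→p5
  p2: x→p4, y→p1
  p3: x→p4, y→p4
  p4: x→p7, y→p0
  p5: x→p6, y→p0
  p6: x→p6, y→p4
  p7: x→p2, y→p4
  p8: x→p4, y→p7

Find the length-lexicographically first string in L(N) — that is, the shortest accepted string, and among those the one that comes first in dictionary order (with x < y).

A breadth-first search from p0 reaches an accepting state first via the path p0 → p4 → p7 → p2 on input xxx.
No string of length < 3 is accepted (BFS exhausts all shorter strings without reaching an accepting state), and xxx is the lexicographically least accepting string of length 3.

xxx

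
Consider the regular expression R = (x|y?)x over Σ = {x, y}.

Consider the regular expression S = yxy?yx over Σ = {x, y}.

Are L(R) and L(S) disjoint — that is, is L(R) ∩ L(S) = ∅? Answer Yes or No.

Converting the expression R to a DFA (subset construction, then merging equivalent states) gives the minimal DFA with states {r0, r1, r2, r3, r4}, start state r0, accepting states {r1, r3} and transitions r0: x→r1, y→r2; r1: x→r3, y→r4; r2: x→r3, y→r4; r3: x→r4, y→r4; r4: x→r4, y→r4.
Converting the expression S to a DFA (subset construction, then merging equivalent states) gives the minimal DFA with states {s0, s1, s2, s3, s4, s5, s6}, start state s0, accepting states {s5} and transitions s0: x→s1, y→s2; s1: x→s1, y→s1; s2: x→s3, y→s1; s3: x→s1, y→s4; s4: x→s5, y→s6; s5: x→s1, y→s1; s6: x→s5, y→s1.
Exploring the product automaton R × S from the start pair (r0, s0), following both machines on each input symbol, reaches 9 state pairs: (r0, s0), (r1, s1), (r2, s2), (r3, s1), (r4, s1), (r3, s3), (r4, s4), (r4, s5), (r4, s6).
R accepts in {r1, r3} and S accepts in {s5}; no reachable pair has both components accepting, so no string drives both machines to acceptance simultaneously and L(R) ∩ L(S) = ∅.
So no string is accepted by both, and the intersection is empty.

Yes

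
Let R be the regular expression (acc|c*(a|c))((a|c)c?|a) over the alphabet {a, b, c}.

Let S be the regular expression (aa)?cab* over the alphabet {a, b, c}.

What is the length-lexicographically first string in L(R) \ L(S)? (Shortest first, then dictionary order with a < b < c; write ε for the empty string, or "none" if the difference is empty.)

aa

The string aa is accepted by R but not by S.
No shorter string lies in the difference, and aa is the lexicographically first length-2 string in L(R) \ L(S).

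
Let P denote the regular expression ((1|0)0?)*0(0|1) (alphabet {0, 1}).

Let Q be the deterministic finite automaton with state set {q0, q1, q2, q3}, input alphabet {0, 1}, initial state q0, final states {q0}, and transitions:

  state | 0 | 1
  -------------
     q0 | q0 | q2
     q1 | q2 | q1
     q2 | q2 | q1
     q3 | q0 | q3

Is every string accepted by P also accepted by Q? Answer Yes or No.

The string 01 is in L(P) but not in L(Q).
So L(P) ⊄ L(Q).

No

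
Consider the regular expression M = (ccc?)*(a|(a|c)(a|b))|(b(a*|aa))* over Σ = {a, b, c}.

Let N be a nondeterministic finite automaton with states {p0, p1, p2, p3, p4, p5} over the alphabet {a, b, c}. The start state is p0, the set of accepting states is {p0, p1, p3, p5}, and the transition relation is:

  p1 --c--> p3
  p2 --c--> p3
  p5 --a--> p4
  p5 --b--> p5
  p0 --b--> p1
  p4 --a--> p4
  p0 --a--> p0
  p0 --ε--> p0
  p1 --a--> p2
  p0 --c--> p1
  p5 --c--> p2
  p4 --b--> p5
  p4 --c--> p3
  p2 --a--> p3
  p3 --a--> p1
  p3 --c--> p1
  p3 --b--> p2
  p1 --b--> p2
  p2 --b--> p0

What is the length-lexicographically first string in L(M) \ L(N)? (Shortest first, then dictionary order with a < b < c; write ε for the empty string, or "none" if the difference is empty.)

ba

The string ba is accepted by M but not by N.
No shorter string lies in the difference, and ba is the lexicographically first length-2 string in L(M) \ L(N).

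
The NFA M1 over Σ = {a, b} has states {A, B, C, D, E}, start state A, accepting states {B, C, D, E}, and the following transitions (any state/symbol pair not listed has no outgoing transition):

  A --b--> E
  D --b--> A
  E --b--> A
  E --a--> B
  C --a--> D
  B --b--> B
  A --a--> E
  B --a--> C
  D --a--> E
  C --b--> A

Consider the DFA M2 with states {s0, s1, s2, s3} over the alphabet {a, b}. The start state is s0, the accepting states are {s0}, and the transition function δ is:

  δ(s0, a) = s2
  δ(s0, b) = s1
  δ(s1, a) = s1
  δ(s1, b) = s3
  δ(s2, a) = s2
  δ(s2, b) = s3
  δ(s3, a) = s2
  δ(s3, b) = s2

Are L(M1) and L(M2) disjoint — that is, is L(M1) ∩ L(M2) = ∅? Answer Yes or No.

Yes

Exploring the product automaton M1 × M2 from the start pair (A, s0), following both machines on each input symbol, reaches 11 state pairs: (A, s0), (E, s2), (E, s1), (B, s2), (A, s3), (B, s1), (C, s2), (B, s3), (C, s1), (D, s2), (D, s1).
M1 accepts in {B, C, D, E} and M2 accepts in {s0}; no reachable pair has both components accepting, so no string drives both machines to acceptance simultaneously and L(M1) ∩ L(M2) = ∅.
So no string is accepted by both, and the intersection is empty.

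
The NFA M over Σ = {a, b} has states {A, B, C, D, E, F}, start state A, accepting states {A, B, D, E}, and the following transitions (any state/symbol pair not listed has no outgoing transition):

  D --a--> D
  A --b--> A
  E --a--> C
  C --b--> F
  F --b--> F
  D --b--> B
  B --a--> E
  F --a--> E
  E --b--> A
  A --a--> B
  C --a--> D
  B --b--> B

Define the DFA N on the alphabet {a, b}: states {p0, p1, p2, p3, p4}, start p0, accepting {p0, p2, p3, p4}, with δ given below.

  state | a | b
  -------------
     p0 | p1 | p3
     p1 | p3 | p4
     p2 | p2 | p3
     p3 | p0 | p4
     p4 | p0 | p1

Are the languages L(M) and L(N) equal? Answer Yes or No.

The string a is accepted by M but rejected by N.
So L(M) ≠ L(N).

No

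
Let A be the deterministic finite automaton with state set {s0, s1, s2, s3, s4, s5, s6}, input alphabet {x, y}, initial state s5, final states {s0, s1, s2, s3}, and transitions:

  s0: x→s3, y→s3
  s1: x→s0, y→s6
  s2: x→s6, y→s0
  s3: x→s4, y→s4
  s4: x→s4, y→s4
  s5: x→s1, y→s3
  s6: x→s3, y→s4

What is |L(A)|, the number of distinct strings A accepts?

6

The useful subgraph on states {s0, s1, s3, s5, s6} is acyclic, so L(A) is finite; the longest accepting path visits 4 useful states, giving maximum string length 3.
Counting accepting paths from s5 by length: 2 of length 1, 1 of length 2, 3 of length 3. Total 6.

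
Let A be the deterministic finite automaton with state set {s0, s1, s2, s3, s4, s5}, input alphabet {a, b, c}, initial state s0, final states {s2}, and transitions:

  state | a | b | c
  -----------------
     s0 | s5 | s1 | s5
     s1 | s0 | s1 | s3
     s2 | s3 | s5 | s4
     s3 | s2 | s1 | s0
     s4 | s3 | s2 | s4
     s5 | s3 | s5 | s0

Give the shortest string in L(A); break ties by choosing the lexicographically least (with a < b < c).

A breadth-first search from s0 reaches an accepting state first via the path s0 → s5 → s3 → s2 on input aaa.
No string of length < 3 is accepted (BFS exhausts all shorter strings without reaching an accepting state), and aaa is the lexicographically least accepting string of length 3.

aaa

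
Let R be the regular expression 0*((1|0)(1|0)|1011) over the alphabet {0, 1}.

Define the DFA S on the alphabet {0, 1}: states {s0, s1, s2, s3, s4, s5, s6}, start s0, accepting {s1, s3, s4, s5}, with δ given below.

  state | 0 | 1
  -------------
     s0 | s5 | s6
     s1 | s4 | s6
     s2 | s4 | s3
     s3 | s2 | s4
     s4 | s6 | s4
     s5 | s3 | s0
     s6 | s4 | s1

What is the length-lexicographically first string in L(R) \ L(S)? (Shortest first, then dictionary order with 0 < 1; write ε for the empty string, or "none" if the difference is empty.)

01

The string 01 is accepted by R but not by S.
No shorter string lies in the difference, and 01 is the lexicographically first length-2 string in L(R) \ L(S).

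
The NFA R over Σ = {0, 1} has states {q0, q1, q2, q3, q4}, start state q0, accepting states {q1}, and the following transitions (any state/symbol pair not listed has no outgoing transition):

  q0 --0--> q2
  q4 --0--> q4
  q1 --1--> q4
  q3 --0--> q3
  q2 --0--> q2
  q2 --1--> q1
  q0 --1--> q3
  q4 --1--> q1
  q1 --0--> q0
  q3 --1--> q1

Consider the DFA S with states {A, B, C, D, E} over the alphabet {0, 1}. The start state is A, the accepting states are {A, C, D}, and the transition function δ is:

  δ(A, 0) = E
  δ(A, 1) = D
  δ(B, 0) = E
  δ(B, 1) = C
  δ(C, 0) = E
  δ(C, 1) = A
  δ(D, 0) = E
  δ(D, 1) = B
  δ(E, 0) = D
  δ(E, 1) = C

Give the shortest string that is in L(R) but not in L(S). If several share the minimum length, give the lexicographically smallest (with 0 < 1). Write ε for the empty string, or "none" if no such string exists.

The string 11 is accepted by R but not by S.
No shorter string lies in the difference, and 11 is the lexicographically first length-2 string in L(R) \ L(S).

11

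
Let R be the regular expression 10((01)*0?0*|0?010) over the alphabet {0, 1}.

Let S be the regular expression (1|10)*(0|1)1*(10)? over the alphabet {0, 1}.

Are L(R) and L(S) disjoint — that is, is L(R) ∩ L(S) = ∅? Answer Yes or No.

No

The string 10 is accepted by both R and S.
Hence L(R) ∩ L(S) ≠ ∅.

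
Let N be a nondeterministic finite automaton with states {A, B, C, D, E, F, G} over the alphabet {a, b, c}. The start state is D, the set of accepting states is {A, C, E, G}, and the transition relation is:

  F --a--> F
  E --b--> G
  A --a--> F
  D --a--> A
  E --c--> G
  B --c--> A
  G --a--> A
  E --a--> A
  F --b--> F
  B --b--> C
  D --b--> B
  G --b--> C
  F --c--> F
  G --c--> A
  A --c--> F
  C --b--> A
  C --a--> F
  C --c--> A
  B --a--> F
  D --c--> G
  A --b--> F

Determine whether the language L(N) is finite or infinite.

finite

The useful states (reachable from D and able to reach an accepting state) are {A, B, C, D, G}.
Restricted to these states the transition graph has no cycle, so every accepting path has bounded length and L is finite.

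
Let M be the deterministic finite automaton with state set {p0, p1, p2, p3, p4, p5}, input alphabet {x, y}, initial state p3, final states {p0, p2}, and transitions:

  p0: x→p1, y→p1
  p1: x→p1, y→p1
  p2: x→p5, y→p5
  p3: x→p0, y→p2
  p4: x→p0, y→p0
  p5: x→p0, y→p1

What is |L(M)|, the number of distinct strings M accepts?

4

The useful subgraph on states {p0, p2, p3, p5} is acyclic, so L(M) is finite; the longest accepting path visits 4 useful states, giving maximum string length 3.
Counting accepting paths from p3 by length: 2 of length 1, 2 of length 3. Total 4.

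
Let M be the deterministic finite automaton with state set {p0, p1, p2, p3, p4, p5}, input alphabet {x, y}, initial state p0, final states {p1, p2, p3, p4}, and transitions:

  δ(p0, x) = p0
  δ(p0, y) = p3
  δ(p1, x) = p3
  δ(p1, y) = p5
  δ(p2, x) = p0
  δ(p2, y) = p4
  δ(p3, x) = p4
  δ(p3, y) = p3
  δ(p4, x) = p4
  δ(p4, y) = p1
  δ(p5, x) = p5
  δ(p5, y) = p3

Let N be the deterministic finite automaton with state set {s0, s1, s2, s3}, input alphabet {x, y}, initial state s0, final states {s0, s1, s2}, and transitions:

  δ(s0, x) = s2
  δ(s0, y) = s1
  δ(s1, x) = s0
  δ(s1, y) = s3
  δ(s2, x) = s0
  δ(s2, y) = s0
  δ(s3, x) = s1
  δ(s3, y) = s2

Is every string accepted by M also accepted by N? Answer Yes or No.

The string yy is in L(M) but not in L(N).
So L(M) ⊄ L(N).

No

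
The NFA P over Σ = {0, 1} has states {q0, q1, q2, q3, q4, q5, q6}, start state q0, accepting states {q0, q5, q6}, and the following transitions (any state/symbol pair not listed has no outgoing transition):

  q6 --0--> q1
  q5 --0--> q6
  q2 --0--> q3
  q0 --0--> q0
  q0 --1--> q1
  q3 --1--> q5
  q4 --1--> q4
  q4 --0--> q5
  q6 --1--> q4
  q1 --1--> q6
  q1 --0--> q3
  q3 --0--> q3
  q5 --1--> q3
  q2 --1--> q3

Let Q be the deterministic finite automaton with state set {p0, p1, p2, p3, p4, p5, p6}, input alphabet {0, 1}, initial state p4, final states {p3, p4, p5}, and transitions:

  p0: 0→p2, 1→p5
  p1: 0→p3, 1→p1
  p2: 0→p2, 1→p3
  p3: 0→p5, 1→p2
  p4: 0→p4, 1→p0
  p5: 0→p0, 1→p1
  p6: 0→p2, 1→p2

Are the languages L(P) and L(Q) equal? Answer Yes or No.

Yes

Exploring the product automaton P × Q from the start pair (q0, p4), following both machines on each input symbol, reaches 6 state pairs: (q0, p4), (q1, p0), (q3, p2), (q6, p5), (q5, p3), (q4, p1).
P accepts in {q0, q5, q6} and Q accepts in {p3, p4, p5}. In every reachable pair the two components are either both accepting — (q0, p4), (q6, p5), (q5, p3) — or both non-accepting, so no string is accepted by exactly one of the machines: L(P) \ L(Q) and L(Q) \ L(P) are both empty.
Hence every string is accepted by P iff it is accepted by Q, and the two languages coincide.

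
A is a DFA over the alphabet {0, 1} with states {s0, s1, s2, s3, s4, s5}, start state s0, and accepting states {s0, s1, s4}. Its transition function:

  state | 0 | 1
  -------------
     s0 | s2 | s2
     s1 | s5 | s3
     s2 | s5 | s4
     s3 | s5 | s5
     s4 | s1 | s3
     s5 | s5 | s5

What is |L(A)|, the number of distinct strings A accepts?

The useful subgraph on states {s0, s1, s2, s4} is acyclic, so L(A) is finite; the longest accepting path visits 4 useful states, giving maximum string length 3.
Counting accepting paths from s0 by length: 1 of length 0, 2 of length 2, 2 of length 3. Total 5.

5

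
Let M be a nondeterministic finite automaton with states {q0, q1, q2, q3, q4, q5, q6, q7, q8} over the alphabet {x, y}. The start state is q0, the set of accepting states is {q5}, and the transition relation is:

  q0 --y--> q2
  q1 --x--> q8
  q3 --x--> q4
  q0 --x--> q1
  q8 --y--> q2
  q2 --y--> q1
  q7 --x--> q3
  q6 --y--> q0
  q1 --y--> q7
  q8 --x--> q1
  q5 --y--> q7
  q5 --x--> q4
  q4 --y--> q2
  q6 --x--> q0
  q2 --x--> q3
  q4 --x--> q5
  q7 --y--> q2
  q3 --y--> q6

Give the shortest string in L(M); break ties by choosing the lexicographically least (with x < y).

A breadth-first search from q0 reaches an accepting state first via the path q0 → q2 → q3 → q4 → q5 on input yxxx.
No string of length < 4 is accepted (BFS exhausts all shorter strings without reaching an accepting state), and yxxx is the lexicographically least accepting string of length 4.

yxxx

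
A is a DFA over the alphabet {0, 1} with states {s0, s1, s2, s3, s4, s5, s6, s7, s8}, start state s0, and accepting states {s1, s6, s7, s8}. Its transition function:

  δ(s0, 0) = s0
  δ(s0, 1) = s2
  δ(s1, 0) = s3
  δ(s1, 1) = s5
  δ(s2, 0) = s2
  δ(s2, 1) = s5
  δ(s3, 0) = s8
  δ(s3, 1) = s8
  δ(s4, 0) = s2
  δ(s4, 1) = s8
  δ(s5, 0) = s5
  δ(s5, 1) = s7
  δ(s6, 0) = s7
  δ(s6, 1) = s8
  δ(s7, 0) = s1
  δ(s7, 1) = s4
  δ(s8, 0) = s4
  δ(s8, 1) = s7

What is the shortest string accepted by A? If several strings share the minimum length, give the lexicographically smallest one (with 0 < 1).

A breadth-first search from s0 reaches an accepting state first via the path s0 → s2 → s5 → s7 on input 111.
No string of length < 3 is accepted (BFS exhausts all shorter strings without reaching an accepting state), and 111 is the lexicographically least accepting string of length 3.

111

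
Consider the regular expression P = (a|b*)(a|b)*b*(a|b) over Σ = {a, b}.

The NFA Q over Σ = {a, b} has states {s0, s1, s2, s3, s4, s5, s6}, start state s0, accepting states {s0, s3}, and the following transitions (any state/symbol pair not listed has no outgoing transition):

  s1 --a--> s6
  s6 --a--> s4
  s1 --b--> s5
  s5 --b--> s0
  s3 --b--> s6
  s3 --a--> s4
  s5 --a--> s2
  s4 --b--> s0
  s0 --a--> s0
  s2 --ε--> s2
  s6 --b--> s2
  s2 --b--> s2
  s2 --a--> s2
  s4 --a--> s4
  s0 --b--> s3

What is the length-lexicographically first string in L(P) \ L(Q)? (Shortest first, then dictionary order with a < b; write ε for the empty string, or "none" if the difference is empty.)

The string ba is accepted by P but not by Q.
No shorter string lies in the difference, and ba is the lexicographically first length-2 string in L(P) \ L(Q).

ba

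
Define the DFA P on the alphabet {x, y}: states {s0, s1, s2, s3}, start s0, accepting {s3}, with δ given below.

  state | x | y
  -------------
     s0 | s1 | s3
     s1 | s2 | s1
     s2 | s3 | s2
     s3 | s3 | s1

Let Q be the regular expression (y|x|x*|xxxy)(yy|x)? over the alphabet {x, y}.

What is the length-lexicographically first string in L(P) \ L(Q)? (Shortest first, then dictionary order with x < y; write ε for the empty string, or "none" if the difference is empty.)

The string yxx is accepted by P but not by Q.
No shorter string lies in the difference, and yxx is the lexicographically first length-3 string in L(P) \ L(Q).

yxx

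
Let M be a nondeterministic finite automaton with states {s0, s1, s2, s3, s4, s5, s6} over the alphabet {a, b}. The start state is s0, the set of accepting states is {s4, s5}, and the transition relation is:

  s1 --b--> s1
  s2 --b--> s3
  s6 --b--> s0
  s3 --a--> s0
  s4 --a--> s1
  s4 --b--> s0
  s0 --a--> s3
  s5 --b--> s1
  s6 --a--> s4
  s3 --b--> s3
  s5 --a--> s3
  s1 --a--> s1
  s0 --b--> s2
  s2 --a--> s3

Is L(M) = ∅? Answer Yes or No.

The states reachable from the start state are {s0, s2, s3}.
None of the accepting states {s4, s5} is reachable, so no string is accepted and L(M) = ∅.

Yes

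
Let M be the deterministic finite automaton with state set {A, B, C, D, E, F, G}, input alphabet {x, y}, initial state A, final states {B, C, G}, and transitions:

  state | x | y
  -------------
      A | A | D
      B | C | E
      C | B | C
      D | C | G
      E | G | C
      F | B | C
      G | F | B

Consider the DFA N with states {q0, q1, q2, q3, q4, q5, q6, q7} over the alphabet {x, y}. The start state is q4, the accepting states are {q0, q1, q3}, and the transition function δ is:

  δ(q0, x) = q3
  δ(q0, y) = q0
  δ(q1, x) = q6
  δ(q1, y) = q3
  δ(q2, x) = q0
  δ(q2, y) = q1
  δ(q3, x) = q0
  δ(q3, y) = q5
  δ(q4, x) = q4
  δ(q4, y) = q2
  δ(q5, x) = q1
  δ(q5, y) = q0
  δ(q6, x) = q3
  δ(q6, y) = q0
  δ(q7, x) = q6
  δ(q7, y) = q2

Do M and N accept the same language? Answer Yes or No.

Yes

Exploring the product automaton M × N from the start pair (A, q4), following both machines on each input symbol, reaches 7 state pairs: (A, q4), (D, q2), (C, q0), (G, q1), (B, q3), (F, q6), (E, q5).
M accepts in {B, C, G} and N accepts in {q0, q1, q3}. In every reachable pair the two components are either both accepting — (C, q0), (G, q1), (B, q3) — or both non-accepting, so no string is accepted by exactly one of the machines: L(M) \ L(N) and L(N) \ L(M) are both empty.
Hence every string is accepted by M iff it is accepted by N, and the two languages coincide.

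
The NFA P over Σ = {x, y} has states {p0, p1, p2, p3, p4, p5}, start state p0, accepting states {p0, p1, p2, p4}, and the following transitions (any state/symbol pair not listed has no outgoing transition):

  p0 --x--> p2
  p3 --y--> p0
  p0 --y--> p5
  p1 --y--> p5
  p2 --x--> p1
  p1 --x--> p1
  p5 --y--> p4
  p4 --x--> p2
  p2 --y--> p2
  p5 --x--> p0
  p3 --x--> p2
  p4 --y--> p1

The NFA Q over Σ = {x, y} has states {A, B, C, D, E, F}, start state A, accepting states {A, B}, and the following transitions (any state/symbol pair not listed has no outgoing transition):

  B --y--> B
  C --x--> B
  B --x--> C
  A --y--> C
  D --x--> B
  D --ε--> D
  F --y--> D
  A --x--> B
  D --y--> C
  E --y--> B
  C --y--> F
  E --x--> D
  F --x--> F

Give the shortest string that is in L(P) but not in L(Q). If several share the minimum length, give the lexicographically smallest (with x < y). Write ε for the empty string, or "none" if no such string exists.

xx

The string xx is accepted by P but not by Q.
No shorter string lies in the difference, and xx is the lexicographically first length-2 string in L(P) \ L(Q).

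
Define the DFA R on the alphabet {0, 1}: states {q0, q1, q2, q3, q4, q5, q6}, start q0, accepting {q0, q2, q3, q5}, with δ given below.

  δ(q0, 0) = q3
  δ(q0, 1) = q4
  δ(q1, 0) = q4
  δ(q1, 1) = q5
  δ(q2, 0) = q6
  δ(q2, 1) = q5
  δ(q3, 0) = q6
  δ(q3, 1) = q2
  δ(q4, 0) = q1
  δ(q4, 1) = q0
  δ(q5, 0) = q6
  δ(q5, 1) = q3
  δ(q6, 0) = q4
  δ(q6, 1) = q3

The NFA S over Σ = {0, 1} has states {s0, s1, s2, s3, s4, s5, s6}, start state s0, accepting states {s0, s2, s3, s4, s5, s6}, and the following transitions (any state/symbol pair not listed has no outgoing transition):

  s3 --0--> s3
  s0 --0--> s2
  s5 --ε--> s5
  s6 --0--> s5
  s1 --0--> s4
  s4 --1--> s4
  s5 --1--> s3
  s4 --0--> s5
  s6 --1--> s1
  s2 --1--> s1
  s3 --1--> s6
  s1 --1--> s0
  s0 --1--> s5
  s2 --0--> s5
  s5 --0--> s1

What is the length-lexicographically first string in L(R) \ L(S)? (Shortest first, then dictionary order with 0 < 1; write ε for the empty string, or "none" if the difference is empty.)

01

The string 01 is accepted by R but not by S.
No shorter string lies in the difference, and 01 is the lexicographically first length-2 string in L(R) \ L(S).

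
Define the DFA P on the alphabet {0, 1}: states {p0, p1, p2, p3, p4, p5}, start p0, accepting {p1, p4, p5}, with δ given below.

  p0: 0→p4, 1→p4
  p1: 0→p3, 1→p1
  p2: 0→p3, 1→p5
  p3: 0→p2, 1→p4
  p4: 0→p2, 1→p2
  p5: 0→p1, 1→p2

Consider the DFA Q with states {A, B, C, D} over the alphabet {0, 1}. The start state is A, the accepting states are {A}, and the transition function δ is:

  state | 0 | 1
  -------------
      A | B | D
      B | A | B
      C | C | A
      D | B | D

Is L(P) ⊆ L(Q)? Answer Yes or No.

No

The string 0 is in L(P) but not in L(Q).
So L(P) ⊄ L(Q).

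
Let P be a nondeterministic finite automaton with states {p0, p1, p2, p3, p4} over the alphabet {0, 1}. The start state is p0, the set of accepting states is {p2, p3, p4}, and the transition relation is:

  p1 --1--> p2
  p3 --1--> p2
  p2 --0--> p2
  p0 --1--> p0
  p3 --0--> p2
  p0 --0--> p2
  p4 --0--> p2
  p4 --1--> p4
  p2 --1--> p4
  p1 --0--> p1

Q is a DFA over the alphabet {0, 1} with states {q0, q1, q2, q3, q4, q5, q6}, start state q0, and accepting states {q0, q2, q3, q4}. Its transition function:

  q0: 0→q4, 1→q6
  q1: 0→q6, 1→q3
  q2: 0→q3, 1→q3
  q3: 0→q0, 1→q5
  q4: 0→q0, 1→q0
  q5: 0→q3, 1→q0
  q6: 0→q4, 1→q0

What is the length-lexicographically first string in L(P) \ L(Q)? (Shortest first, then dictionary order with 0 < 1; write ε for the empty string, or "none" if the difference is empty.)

The string 001 is accepted by P but not by Q.
No shorter string lies in the difference, and 001 is the lexicographically first length-3 string in L(P) \ L(Q).

001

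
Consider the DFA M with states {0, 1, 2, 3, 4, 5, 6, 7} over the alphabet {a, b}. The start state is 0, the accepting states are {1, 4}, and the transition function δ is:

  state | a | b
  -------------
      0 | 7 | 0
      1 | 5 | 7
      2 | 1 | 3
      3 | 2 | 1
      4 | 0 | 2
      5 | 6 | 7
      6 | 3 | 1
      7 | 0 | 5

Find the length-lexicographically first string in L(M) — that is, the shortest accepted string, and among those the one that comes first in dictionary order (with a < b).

abab

A breadth-first search from 0 reaches an accepting state first via the path 0 → 7 → 5 → 6 → 1 on input abab.
No string of length < 4 is accepted (BFS exhausts all shorter strings without reaching an accepting state), and abab is the lexicographically least accepting string of length 4.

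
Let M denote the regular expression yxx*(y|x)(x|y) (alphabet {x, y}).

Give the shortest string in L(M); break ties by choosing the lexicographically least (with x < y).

yxxx

By inspection of the expression, no string of length less than 4 matches, and yxxx is the lexicographically first match of length 4.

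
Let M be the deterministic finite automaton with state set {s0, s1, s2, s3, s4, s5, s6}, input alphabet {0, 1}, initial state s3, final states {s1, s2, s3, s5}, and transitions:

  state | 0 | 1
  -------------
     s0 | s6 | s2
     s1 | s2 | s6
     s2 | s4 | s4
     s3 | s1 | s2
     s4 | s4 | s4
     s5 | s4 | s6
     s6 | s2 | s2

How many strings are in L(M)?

The useful subgraph on states {s1, s2, s3, s6} is acyclic, so L(M) is finite; the longest accepting path visits 4 useful states, giving maximum string length 3.
Counting accepting paths from s3 by length: 1 of length 0, 2 of length 1, 1 of length 2, 2 of length 3. Total 6.

6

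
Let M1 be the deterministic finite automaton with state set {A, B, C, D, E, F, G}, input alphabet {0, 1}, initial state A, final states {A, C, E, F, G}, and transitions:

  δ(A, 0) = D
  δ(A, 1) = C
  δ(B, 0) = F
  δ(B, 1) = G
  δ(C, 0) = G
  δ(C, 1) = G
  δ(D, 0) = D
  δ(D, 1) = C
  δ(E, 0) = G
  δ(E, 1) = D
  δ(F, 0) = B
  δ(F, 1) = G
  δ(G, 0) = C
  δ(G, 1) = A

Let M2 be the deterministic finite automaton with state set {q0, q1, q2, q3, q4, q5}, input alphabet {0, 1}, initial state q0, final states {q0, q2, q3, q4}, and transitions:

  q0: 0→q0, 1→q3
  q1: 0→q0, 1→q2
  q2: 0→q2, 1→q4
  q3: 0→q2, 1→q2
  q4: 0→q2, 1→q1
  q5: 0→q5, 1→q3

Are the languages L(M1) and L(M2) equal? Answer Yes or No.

No

The string 1011 is accepted by M1 but rejected by M2.
So L(M1) ≠ L(M2).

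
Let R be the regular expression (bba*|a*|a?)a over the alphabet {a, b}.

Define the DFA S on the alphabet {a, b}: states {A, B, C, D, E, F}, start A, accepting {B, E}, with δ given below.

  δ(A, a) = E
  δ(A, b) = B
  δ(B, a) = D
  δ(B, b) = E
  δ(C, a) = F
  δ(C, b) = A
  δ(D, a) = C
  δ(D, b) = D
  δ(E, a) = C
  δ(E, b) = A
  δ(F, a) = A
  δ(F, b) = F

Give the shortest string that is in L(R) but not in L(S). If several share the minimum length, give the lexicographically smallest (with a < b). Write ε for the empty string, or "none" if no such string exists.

The string aa is accepted by R but not by S.
No shorter string lies in the difference, and aa is the lexicographically first length-2 string in L(R) \ L(S).

aa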